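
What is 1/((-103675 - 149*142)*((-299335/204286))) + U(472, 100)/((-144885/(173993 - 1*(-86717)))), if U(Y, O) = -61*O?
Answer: 3961714486422145474/360926752405245 ≈ 10977.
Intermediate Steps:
1/((-103675 - 149*142)*((-299335/204286))) + U(472, 100)/((-144885/(173993 - 1*(-86717)))) = 1/((-103675 - 149*142)*((-299335/204286))) + (-61*100)/((-144885/(173993 - 1*(-86717)))) = 1/((-103675 - 21158)*((-299335*1/204286))) - 6100/((-144885/(173993 + 86717))) = 1/((-124833)*(-299335/204286)) - 6100/((-144885/260710)) = -1/124833*(-204286/299335) - 6100/((-144885*1/260710)) = 204286/37366886055 - 6100/(-28977/52142) = 204286/37366886055 - 6100*(-52142/28977) = 204286/37366886055 + 318066200/28977 = 3961714486422145474/360926752405245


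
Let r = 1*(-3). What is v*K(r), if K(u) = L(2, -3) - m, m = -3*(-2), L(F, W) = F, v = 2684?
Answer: -10736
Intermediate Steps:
m = 6
r = -3
K(u) = -4 (K(u) = 2 - 1*6 = 2 - 6 = -4)
v*K(r) = 2684*(-4) = -10736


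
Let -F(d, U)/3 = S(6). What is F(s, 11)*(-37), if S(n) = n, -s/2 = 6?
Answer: 666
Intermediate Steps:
s = -12 (s = -2*6 = -12)
F(d, U) = -18 (F(d, U) = -3*6 = -18)
F(s, 11)*(-37) = -18*(-37) = 666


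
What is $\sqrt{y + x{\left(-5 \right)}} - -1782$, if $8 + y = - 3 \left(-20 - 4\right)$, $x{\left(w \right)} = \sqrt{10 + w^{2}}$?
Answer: $1782 + \sqrt{64 + \sqrt{35}} \approx 1790.4$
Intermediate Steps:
$y = 64$ ($y = -8 - 3 \left(-20 - 4\right) = -8 - -72 = -8 + 72 = 64$)
$\sqrt{y + x{\left(-5 \right)}} - -1782 = \sqrt{64 + \sqrt{10 + \left(-5\right)^{2}}} - -1782 = \sqrt{64 + \sqrt{10 + 25}} + 1782 = \sqrt{64 + \sqrt{35}} + 1782 = 1782 + \sqrt{64 + \sqrt{35}}$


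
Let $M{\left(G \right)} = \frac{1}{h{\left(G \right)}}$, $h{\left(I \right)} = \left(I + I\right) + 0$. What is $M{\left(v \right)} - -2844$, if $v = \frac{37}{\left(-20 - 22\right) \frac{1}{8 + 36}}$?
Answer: $\frac{4630011}{1628} \approx 2844.0$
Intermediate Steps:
$h{\left(I \right)} = 2 I$ ($h{\left(I \right)} = 2 I + 0 = 2 I$)
$v = - \frac{814}{21}$ ($v = \frac{37}{\left(-42\right) \frac{1}{44}} = \frac{37}{- \frac{21}{22}} = 37 \left(- \frac{22}{21}\right) = - \frac{814}{21} \approx -38.762$)
$M{\left(G \right)} = \frac{1}{2 G}$
$M{\left(v \right)} - -2844 = \frac{1}{2 \left(- \frac{814}{21}\right)} - -2844 = \frac{1}{2} \left(- \frac{21}{814}\right) + 2844 = - \frac{21}{1628} + 2844 = \frac{4630011}{1628}$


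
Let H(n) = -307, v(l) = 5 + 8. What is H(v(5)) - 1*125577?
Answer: -125884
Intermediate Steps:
v(l) = 13
H(v(5)) - 1*125577 = -307 - 1*125577 = -307 - 125577 = -125884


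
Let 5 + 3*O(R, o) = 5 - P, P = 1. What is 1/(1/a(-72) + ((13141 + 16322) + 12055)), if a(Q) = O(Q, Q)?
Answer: 1/41515 ≈ 2.4088e-5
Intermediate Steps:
O(R, o) = -⅓ (O(R, o) = -5/3 + (5 - 1*1)/3 = -5/3 + (5 - 1)/3 = -5/3 + (⅓)*4 = -5/3 + 4/3 = -⅓)
a(Q) = -⅓
1/(1/a(-72) + ((13141 + 16322) + 12055)) = 1/(1/(-⅓) + ((13141 + 16322) + 12055)) = 1/(-3 + (29463 + 12055)) = 1/(-3 + 41518) = 1/41515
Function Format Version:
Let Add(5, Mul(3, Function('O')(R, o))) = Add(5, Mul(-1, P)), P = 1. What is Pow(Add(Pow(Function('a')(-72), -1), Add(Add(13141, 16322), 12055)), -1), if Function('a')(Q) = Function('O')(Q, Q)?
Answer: Rational(1, 41515) ≈ 2.4088e-5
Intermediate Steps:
Function('O')(R, o) = Rational(-1, 3) (Function('O')(R, o) = Add(Rational(-5, 3), Mul(Rational(1, 3), Add(5, Mul(-1, 1)))) = Add(Rational(-5, 3), Mul(Rational(1, 3), Add(5, -1))) = Add(Rational(-5, 3), Mul(Rational(1, 3), 4)) = Add(Rational(-5, 3), Rational(4, 3)) = Rational(-1, 3))
Function('a')(Q) = Rational(-1, 3)
Pow(Add(Pow(Function('a')(-72), -1), Add(Add(13141, 16322), 12055)), -1) = Pow(Add(Pow(Rational(-1, 3), -1), Add(Add(13141, 16322), 12055)), -1) = Pow(Add(-3, Add(29463, 12055)), -1) = Pow(Add(-3, 41518), -1) = Pow(41515, -1) = Rational(1, 41515)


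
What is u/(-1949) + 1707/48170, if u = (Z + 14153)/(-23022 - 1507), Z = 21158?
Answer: 83307515717/2302864201570 ≈ 0.036176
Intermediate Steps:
u = -35311/24529 (u = (21158 + 14153)/(-23022 - 1507) = 35311/(-24529) = 35311*(-1/24529) = -35311/24529 ≈ -1.4396)
u/(-1949) + 1707/48170 = -35311/24529/(-1949) + 1707/48170 = -35311/24529*(-1/1949) + 1707*(1/48170) = 35311/47807021 + 1707/48170 = 83307515717/2302864201570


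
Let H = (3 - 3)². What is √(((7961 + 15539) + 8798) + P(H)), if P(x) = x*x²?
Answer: √32298 ≈ 179.72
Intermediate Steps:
H = 0 (H = 0² = 0)
P(x) = x³
√(((7961 + 15539) + 8798) + P(H)) = √(((7961 + 15539) + 8798) + 0³) = √((23500 + 8798) + 0) = √(32298 + 0) = √32298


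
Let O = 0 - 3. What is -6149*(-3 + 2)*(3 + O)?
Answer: 0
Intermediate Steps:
O = -3
-6149*(-3 + 2)*(3 + O) = -6149*(-3 + 2)*(3 - 3) = -(-6149)*0 = -6149*0 = 0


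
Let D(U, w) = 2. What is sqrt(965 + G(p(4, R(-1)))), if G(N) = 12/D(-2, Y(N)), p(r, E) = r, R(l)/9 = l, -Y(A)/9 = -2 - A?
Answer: sqrt(971) ≈ 31.161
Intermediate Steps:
Y(A) = 18 + 9*A (Y(A) = -9*(-2 - A) = 18 + 9*A)
R(l) = 9*l
G(N) = 6 (G(N) = 12/2 = 12*(1/2) = 6)
sqrt(965 + G(p(4, R(-1)))) = sqrt(965 + 6) = sqrt(971)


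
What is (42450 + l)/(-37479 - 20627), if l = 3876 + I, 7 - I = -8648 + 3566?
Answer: -51415/58106 ≈ -0.88485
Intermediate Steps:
I = 5089 (I = 7 - (-8648 + 3566) = 7 - 1*(-5082) = 7 + 5082 = 5089)
l = 8965 (l = 3876 + 5089 = 8965)
(42450 + l)/(-37479 - 20627) = (42450 + 8965)/(-37479 - 20627) = 51415/(-58106) = 51415*(-1/58106) = -51415/58106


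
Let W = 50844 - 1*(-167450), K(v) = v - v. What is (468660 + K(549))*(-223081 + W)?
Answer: -2243475420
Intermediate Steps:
K(v) = 0
W = 218294 (W = 50844 + 167450 = 218294)
(468660 + K(549))*(-223081 + W) = (468660 + 0)*(-223081 + 218294) = 468660*(-4787) = -2243475420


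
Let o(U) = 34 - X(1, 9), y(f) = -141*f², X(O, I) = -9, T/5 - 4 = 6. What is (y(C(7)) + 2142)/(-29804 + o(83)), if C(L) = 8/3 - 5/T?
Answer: -363937/8928300 ≈ -0.040762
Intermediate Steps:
T = 50 (T = 20 + 5*6 = 20 + 30 = 50)
C(L) = 77/30 (C(L) = 8/3 - 5/50 = 8*(⅓) - 5*1/50 = 8/3 - ⅒ = 77/30)
o(U) = 43 (o(U) = 34 - 1*(-9) = 34 + 9 = 43)
(y(C(7)) + 2142)/(-29804 + o(83)) = (-141*(77/30)² + 2142)/(-29804 + 43) = (-141*5929/900 + 2142)/(-29761) = (-278663/300 + 2142)*(-1/29761) = (363937/300)*(-1/29761) = -363937/8928300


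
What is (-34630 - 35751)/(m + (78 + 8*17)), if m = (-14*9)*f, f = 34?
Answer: 70381/4070 ≈ 17.293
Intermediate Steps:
m = -4284 (m = -14*9*34 = -126*34 = -4284)
(-34630 - 35751)/(m + (78 + 8*17)) = (-34630 - 35751)/(-4284 + (78 + 8*17)) = -70381/(-4284 + (78 + 136)) = -70381/(-4284 + 214) = -70381/(-4070) = -70381*(-1/4070) = 70381/4070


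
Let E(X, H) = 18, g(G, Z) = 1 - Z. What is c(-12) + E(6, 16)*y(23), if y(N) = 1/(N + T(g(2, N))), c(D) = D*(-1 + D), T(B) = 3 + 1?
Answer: 470/3 ≈ 156.67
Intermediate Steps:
T(B) = 4
y(N) = 1/(4 + N) (y(N) = 1/(N + 4) = 1/(4 + N))
c(-12) + E(6, 16)*y(23) = -12*(-1 - 12) + 18/(4 + 23) = -12*(-13) + 18/27 = 156 + 18*(1/27) = 156 + 2/3 = 470/3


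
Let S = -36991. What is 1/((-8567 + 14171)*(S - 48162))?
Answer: -1/477197412 ≈ -2.0956e-9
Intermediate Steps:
1/((-8567 + 14171)*(S - 48162)) = 1/((-8567 + 14171)*(-36991 - 48162)) = 1/(5604*(-85153)) = 1/(-477197412) = -1/477197412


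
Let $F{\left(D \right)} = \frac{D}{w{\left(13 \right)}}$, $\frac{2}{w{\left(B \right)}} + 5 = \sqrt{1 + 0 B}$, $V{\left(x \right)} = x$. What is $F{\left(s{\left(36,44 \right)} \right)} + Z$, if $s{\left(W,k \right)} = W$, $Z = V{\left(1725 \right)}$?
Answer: $1653$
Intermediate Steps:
$Z = 1725$
$w{\left(B \right)} = - \frac{1}{2}$ ($w{\left(B \right)} = \frac{2}{-5 + \sqrt{1 + 0 B}} = \frac{2}{-5 + \sqrt{1 + 0}} = \frac{2}{-5 + \sqrt{1}} = \frac{2}{-5 + 1} = \frac{2}{-4} = 2 \left(- \frac{1}{4}\right) = - \frac{1}{2}$)
$F{\left(D \right)} = - 2 D$ ($F{\left(D \right)} = \frac{D}{- \frac{1}{2}} = D \left(-2\right) = - 2 D$)
$F{\left(s{\left(36,44 \right)} \right)} + Z = \left(-2\right) 36 + 1725 = -72 + 1725 = 1653$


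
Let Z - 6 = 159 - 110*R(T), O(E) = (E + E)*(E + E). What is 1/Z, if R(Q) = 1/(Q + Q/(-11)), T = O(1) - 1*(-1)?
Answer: 5/704 ≈ 0.0071023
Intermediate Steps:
O(E) = 4*E² (O(E) = (2*E)*(2*E) = 4*E²)
T = 5 (T = 4*1² - 1*(-1) = 4*1 + 1 = 4 + 1 = 5)
R(Q) = 11/(10*Q) (R(Q) = 1/(Q + Q*(-1/11)) = 1/(Q - Q/11) = 1/(10*Q/11) = 11/(10*Q))
Z = 704/5 (Z = 6 + (159 - 121/5) = 6 + 674/5 = 704/5 ≈ 140.80)
1/Z = 1/(704/5) = 5/704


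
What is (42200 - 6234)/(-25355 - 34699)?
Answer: -17983/30027 ≈ -0.59889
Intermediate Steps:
(42200 - 6234)/(-25355 - 34699) = 35966/(-60054) = 35966*(-1/60054) = -17983/30027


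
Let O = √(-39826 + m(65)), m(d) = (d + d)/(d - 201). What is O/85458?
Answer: I*√46039961/2905572 ≈ 0.0023353*I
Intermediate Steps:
m(d) = 2*d/(-201 + d) (m(d) = (2*d)/(-201 + d) = 2*d/(-201 + d))
O = I*√46039961/34 (O = √(-39826 + 2*65/(-201 + 65)) = √(-39826 + 2*65/(-136)) = √(-39826 + 2*65*(-1/136)) = √(-39826 - 65/68) = √(-2708233/68) = I*√46039961/34 ≈ 199.57*I)
O/85458 = (I*√46039961/34)/85458 = (I*√46039961/34)*(1/85458) = I*√46039961/2905572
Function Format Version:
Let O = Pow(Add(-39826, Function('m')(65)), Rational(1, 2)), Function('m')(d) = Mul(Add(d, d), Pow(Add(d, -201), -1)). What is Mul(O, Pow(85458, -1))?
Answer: Mul(Rational(1, 2905572), I, Pow(46039961, Rational(1, 2))) ≈ Mul(0.0023353, I)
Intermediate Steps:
Function('m')(d) = Mul(2, d, Pow(Add(-201, d), -1)) (Function('m')(d) = Mul(Mul(2, d), Pow(Add(-201, d), -1)) = Mul(2, d, Pow(Add(-201, d), -1)))
O = Mul(Rational(1, 34), I, Pow(46039961, Rational(1, 2))) (O = Pow(Add(-39826, Mul(2, 65, Pow(Add(-201, 65), -1))), Rational(1, 2)) = Pow(Add(-39826, Mul(2, 65, Pow(-136, -1))), Rational(1, 2)) = Pow(Add(-39826, Mul(2, 65, Rational(-1, 136))), Rational(1, 2)) = Pow(Add(-39826, Rational(-65, 68)), Rational(1, 2)) = Pow(Rational(-2708233, 68), Rational(1, 2)) = Mul(Rational(1, 34), I, Pow(46039961, Rational(1, 2))) ≈ Mul(199.57, I))
Mul(O, Pow(85458, -1)) = Mul(Mul(Rational(1, 34), I, Pow(46039961, Rational(1, 2))), Pow(85458, -1)) = Mul(Mul(Rational(1, 34), I, Pow(46039961, Rational(1, 2))), Rational(1, 85458)) = Mul(Rational(1, 2905572), I, Pow(46039961, Rational(1, 2)))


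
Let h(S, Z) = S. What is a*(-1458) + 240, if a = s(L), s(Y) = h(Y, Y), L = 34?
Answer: -49332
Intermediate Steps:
s(Y) = Y
a = 34
a*(-1458) + 240 = 34*(-1458) + 240 = -49572 + 240 = -49332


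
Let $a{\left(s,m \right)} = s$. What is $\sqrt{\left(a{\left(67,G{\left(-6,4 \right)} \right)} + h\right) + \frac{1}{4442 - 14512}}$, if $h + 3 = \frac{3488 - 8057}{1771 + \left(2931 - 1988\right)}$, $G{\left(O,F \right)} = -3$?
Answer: $\frac{4 \sqrt{181819756749830}}{6832495} \approx 7.8941$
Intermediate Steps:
$h = - \frac{12711}{2714}$ ($h = -3 + \frac{3488 - 8057}{1771 + \left(2931 - 1988\right)} = -3 - \frac{4569}{1771 + 943} = -3 - \frac{4569}{2714} = - \frac{12711}{2714} \approx -4.6835$)
$\sqrt{\left(a{\left(67,G{\left(-6,4 \right)} \right)} + h\right) + \frac{1}{4442 - 14512}} = \sqrt{\left(67 - \frac{12711}{2714}\right) + \frac{1}{4442 - 14512}} = \sqrt{\frac{169127}{2714} + \frac{1}{-10070}} = \sqrt{\frac{169127}{2714} - \frac{1}{10070}} = \sqrt{\frac{425776544}{6832495}} = \frac{4 \sqrt{181819756749830}}{6832495}$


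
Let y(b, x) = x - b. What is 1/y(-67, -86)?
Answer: -1/19 ≈ -0.052632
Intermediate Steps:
1/y(-67, -86) = 1/(-86 - 1*(-67)) = 1/(-86 + 67) = 1/(-19) = -1/19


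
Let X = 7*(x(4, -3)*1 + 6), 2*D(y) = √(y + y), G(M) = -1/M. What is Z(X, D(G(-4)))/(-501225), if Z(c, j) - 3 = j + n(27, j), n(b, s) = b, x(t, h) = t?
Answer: -2/33415 - √2/2004900 ≈ -6.0559e-5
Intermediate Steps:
D(y) = √2*√y/2 (D(y) = √(y + y)/2 = √(2*y)/2 = (√2*√y)/2 = √2*√y/2)
X = 70 (X = 7*(4*1 + 6) = 7*(4 + 6) = 7*10 = 70)
Z(c, j) = 30 + j (Z(c, j) = 3 + (j + 27) = 3 + (27 + j) = 30 + j)
Z(X, D(G(-4)))/(-501225) = (30 + √2*√(-1/(-4))/2)/(-501225) = (30 + √2*√(-1*(-¼))/2)*(-1/501225) = (30 + √2*√(¼)/2)*(-1/501225) = (30 + (½)*√2*(½))*(-1/501225) = (30 + √2/4)*(-1/501225) = -2/33415 - √2/2004900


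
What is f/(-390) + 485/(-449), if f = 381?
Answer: -120073/58370 ≈ -2.0571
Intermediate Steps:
f/(-390) + 485/(-449) = 381/(-390) + 485/(-449) = 381*(-1/390) + 485*(-1/449) = -127/130 - 485/449 = -120073/58370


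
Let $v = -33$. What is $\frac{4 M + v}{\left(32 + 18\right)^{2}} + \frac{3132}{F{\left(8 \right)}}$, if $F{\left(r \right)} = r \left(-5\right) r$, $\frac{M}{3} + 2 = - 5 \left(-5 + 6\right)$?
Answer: $- \frac{98343}{10000} \approx -9.8343$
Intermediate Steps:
$M = -21$ ($M = -6 + 3 \left(- 5 \left(-5 + 6\right)\right) = -6 + 3 \left(\left(-5\right) 1\right) = -6 + 3 \left(-5\right) = -6 - 15 = -21$)
$F{\left(r \right)} = - 5 r^{2}$ ($F{\left(r \right)} = - 5 r r = - 5 r^{2}$)
$\frac{4 M + v}{\left(32 + 18\right)^{2}} + \frac{3132}{F{\left(8 \right)}} = \frac{4 \left(-21\right) - 33}{\left(32 + 18\right)^{2}} + \frac{3132}{\left(-5\right) 8^{2}} = \frac{-84 - 33}{50^{2}} + \frac{3132}{\left(-5\right) 64} = - \frac{117}{2500} + \frac{3132}{-320} = \left(-117\right) \frac{1}{2500} + 3132 \left(- \frac{1}{320}\right) = - \frac{117}{2500} - \frac{783}{80} = - \frac{98343}{10000}$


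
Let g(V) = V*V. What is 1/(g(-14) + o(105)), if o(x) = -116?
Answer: 1/80 ≈ 0.012500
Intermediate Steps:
g(V) = V²
1/(g(-14) + o(105)) = 1/((-14)² - 116) = 1/(196 - 116) = 1/80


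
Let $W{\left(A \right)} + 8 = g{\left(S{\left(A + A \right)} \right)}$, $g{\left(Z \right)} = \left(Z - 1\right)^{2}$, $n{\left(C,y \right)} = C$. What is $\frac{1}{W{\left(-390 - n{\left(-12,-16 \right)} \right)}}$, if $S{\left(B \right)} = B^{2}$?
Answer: $\frac{1}{326652256217} \approx 3.0614 \cdot 10^{-12}$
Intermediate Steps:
$g{\left(Z \right)} = \left(-1 + Z\right)^{2}$
$W{\left(A \right)} = -8 + \left(-1 + 4 A^{2}\right)^{2}$ ($W{\left(A \right)} = -8 + \left(-1 + \left(A + A\right)^{2}\right)^{2} = -8 + \left(-1 + \left(2 A\right)^{2}\right)^{2} = -8 + \left(-1 + 4 A^{2}\right)^{2}$)
$\frac{1}{W{\left(-390 - n{\left(-12,-16 \right)} \right)}} = \frac{1}{-8 + \left(-1 + 4 \left(-390 - -12\right)^{2}\right)^{2}} = \frac{1}{-8 + \left(-1 + 4 \left(-390 + 12\right)^{2}\right)^{2}} = \frac{1}{-8 + \left(-1 + 4 \left(-378\right)^{2}\right)^{2}} = \frac{1}{-8 + \left(-1 + 4 \cdot 142884\right)^{2}} = \frac{1}{-8 + \left(-1 + 571536\right)^{2}} = \frac{1}{-8 + 571535^{2}} = \frac{1}{-8 + 326652256225} = \frac{1}{326652256217}$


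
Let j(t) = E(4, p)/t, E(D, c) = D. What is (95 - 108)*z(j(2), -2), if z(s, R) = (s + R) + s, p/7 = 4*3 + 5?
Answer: -26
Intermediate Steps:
p = 119 (p = 7*(4*3 + 5) = 7*(12 + 5) = 7*17 = 119)
j(t) = 4/t
z(s, R) = R + 2*s (z(s, R) = (R + s) + s = R + 2*s)
(95 - 108)*z(j(2), -2) = (95 - 108)*(-2 + 2*(4/2)) = -13*(-2 + 2*(4*(½))) = -13*(-2 + 2*2) = -13*(-2 + 4) = -13*2 = -26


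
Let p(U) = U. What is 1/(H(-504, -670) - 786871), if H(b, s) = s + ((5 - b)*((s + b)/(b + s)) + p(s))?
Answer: -1/787702 ≈ -1.2695e-6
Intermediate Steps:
H(b, s) = 5 - b + 2*s (H(b, s) = s + ((5 - b)*((s + b)/(b + s)) + s) = s + ((5 - b)*((b + s)/(b + s)) + s) = s + ((5 - b)*1 + s) = s + ((5 - b) + s) = s + (5 + s - b) = 5 - b + 2*s)
1/(H(-504, -670) - 786871) = 1/((5 - 1*(-504) + 2*(-670)) - 786871) = 1/((5 + 504 - 1340) - 786871) = 1/(-831 - 786871) = 1/(-787702) = -1/787702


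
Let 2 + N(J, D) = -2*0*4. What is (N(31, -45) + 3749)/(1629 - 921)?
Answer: 1249/236 ≈ 5.2924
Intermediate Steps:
N(J, D) = -2 (N(J, D) = -2 - 2*0*4 = -2 + 0*4 = -2 + 0 = -2)
(N(31, -45) + 3749)/(1629 - 921) = (-2 + 3749)/(1629 - 921) = 3747/708 = 3747*(1/708) = 1249/236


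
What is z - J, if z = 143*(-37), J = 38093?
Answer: -43384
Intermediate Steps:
z = -5291
z - J = -5291 - 1*38093 = -5291 - 38093 = -43384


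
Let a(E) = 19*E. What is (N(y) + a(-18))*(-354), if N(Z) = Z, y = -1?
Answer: 121422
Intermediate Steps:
(N(y) + a(-18))*(-354) = (-1 + 19*(-18))*(-354) = (-1 - 342)*(-354) = -343*(-354) = 121422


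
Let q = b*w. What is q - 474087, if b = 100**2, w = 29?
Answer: -184087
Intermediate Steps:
b = 10000
q = 290000 (q = 10000*29 = 290000)
q - 474087 = 290000 - 474087 = -184087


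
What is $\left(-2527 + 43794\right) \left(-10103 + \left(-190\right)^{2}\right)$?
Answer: $1072818199$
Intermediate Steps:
$\left(-2527 + 43794\right) \left(-10103 + \left(-190\right)^{2}\right) = 41267 \left(-10103 + 36100\right) = 41267 \cdot 25997 = 1072818199$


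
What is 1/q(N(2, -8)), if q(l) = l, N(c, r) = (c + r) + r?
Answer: -1/14 ≈ -0.071429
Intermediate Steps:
N(c, r) = c + 2*r
1/q(N(2, -8)) = 1/(2 + 2*(-8)) = 1/(2 - 16) = 1/(-14) = -1/14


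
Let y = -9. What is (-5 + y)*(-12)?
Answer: 168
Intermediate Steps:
(-5 + y)*(-12) = (-5 - 9)*(-12) = -14*(-12) = 168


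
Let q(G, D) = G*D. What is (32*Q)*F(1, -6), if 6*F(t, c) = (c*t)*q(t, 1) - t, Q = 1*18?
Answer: -672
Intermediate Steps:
Q = 18
q(G, D) = D*G
F(t, c) = -t/6 + c*t**2/6 (F(t, c) = ((c*t)*(1*t) - t)/6 = ((c*t)*t - t)/6 = (c*t**2 - t)/6 = (-t + c*t**2)/6 = -t/6 + c*t**2/6)
(32*Q)*F(1, -6) = (32*18)*((1/6)*1*(-1 - 6*1)) = 576*((1/6)*1*(-1 - 6)) = 576*((1/6)*1*(-7)) = 576*(-7/6) = -672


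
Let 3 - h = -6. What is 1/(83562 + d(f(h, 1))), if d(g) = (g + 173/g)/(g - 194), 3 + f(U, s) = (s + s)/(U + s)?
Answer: 4592/383718211 ≈ 1.1967e-5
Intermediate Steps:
h = 9 (h = 3 - 1*(-6) = 3 + 6 = 9)
f(U, s) = -3 + 2*s/(U + s) (f(U, s) = -3 + (s + s)/(U + s) = -3 + (2*s)/(U + s) = -3 + 2*s/(U + s))
d(g) = (g + 173/g)/(-194 + g)
1/(83562 + d(f(h, 1))) = 1/(83562 + (173 + ((-1*1 - 3*9)/(9 + 1))²)/((((-1*1 - 3*9)/(9 + 1)))*(-194 + (-1*1 - 3*9)/(9 + 1)))) = 1/(83562 + (173 + ((-1 - 27)/10)²)/((((-1 - 27)/10))*(-194 + (-1 - 27)/10))) = 1/(83562 + (173 + ((⅒)*(-28))²)/((((⅒)*(-28)))*(-194 + (⅒)*(-28)))) = 1/(83562 + (173 + (-14/5)²)/((-14/5)*(-194 - 14/5))) = 1/(83562 - 5*(173 + 196/25)/(14*(-984/5))) = 1/(83562 - 5/14*(-5/984)*4521/25) = 1/(83562 + 1507/4592) = 1/(383718211/4592) = 4592/383718211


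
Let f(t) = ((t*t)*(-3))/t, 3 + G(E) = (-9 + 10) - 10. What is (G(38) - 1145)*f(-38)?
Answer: -131898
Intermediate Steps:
G(E) = -12 (G(E) = -3 + ((-9 + 10) - 10) = -3 + (1 - 10) = -3 - 9 = -12)
f(t) = -3*t (f(t) = (t**2*(-3))/t = (-3*t**2)/t = -3*t)
(G(38) - 1145)*f(-38) = (-12 - 1145)*(-3*(-38)) = -1157*114 = -131898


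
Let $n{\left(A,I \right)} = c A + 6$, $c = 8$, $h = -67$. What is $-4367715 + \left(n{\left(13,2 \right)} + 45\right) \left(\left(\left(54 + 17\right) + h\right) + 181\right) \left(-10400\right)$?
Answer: $-302587715$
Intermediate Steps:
$n{\left(A,I \right)} = 6 + 8 A$ ($n{\left(A,I \right)} = 8 A + 6 = 6 + 8 A$)
$-4367715 + \left(n{\left(13,2 \right)} + 45\right) \left(\left(\left(54 + 17\right) + h\right) + 181\right) \left(-10400\right) = -4367715 + \left(\left(6 + 8 \cdot 13\right) + 45\right) \left(\left(\left(54 + 17\right) - 67\right) + 181\right) \left(-10400\right) = -4367715 + \left(\left(6 + 104\right) + 45\right) \left(\left(71 - 67\right) + 181\right) \left(-10400\right) = -4367715 + \left(110 + 45\right) \left(4 + 181\right) \left(-10400\right) = -4367715 + 155 \cdot 185 \left(-10400\right) = -4367715 + 28675 \left(-10400\right) = -4367715 - 298220000 = -302587715$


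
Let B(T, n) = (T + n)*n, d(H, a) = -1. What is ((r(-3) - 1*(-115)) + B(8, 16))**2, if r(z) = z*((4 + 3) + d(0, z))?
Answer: 231361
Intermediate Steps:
r(z) = 6*z (r(z) = z*((4 + 3) - 1) = z*(7 - 1) = z*6 = 6*z)
B(T, n) = n*(T + n)
((r(-3) - 1*(-115)) + B(8, 16))**2 = ((6*(-3) - 1*(-115)) + 16*(8 + 16))**2 = ((-18 + 115) + 16*24)**2 = (97 + 384)**2 = 481**2 = 231361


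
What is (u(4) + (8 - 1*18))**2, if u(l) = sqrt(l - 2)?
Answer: (10 - sqrt(2))**2 ≈ 73.716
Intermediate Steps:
u(l) = sqrt(-2 + l)
(u(4) + (8 - 1*18))**2 = (sqrt(-2 + 4) + (8 - 1*18))**2 = (sqrt(2) + (8 - 18))**2 = (sqrt(2) - 10)**2 = (-10 + sqrt(2))**2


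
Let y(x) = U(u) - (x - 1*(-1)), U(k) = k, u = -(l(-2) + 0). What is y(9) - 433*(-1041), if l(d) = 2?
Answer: 450741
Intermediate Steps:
u = -2 (u = -(2 + 0) = -1*2 = -2)
y(x) = -3 - x (y(x) = -2 - (x - 1*(-1)) = -2 - (x + 1) = -2 - (1 + x) = -2 + (-1 - x) = -3 - x)
y(9) - 433*(-1041) = (-3 - 1*9) - 433*(-1041) = (-3 - 9) + 450753 = -12 + 450753 = 450741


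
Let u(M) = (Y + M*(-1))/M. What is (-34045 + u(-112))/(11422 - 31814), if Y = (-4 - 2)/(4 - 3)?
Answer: 1906573/1141952 ≈ 1.6696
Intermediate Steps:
Y = -6 (Y = -6/1 = -6*1 = -6)
u(M) = (-6 - M)/M (u(M) = (-6 + M*(-1))/M = (-6 - M)/M)
(-34045 + u(-112))/(11422 - 31814) = (-34045 + (-6 - 1*(-112))/(-112))/(11422 - 31814) = (-34045 - (-6 + 112)/112)/(-20392) = (-34045 - 1/112*106)*(-1/20392) = (-34045 - 53/56)*(-1/20392) = -1906573/56*(-1/20392) = 1906573/1141952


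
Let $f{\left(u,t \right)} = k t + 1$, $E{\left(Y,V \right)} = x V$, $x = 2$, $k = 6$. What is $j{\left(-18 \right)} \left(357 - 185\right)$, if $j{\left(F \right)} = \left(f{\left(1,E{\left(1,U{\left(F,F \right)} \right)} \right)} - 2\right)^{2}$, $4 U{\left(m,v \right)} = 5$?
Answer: $33712$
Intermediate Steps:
$U{\left(m,v \right)} = \frac{5}{4}$ ($U{\left(m,v \right)} = \frac{1}{4} \cdot 5 = \frac{5}{4}$)
$E{\left(Y,V \right)} = 2 V$
$f{\left(u,t \right)} = 1 + 6 t$ ($f{\left(u,t \right)} = 6 t + 1 = 1 + 6 t$)
$j{\left(F \right)} = 196$ ($j{\left(F \right)} = \left(\left(1 + 6 \cdot 2 \cdot \frac{5}{4}\right) - 2\right)^{2} = \left(\left(1 + 6 \cdot \frac{5}{2}\right) - 2\right)^{2} = \left(\left(1 + 15\right) - 2\right)^{2} = \left(16 - 2\right)^{2} = 14^{2} = 196$)
$j{\left(-18 \right)} \left(357 - 185\right) = 196 \left(357 - 185\right) = 196 \cdot 172 = 33712$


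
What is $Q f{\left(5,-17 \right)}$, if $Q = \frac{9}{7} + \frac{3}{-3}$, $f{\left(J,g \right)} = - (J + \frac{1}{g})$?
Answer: $- \frac{24}{17} \approx -1.4118$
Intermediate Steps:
$f{\left(J,g \right)} = - J - \frac{1}{g}$
$Q = \frac{2}{7}$ ($Q = 9 \cdot \frac{1}{7} + 3 \left(- \frac{1}{3}\right) = \frac{9}{7} - 1 = \frac{2}{7} \approx 0.28571$)
$Q f{\left(5,-17 \right)} = \frac{2 \left(\left(-1\right) 5 - \frac{1}{-17}\right)}{7} = \frac{2 \left(-5 - - \frac{1}{17}\right)}{7} = \frac{2 \left(-5 + \frac{1}{17}\right)}{7} = \frac{2}{7} \left(- \frac{84}{17}\right) = - \frac{24}{17}$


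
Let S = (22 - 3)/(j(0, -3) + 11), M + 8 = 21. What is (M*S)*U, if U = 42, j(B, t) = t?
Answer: 5187/4 ≈ 1296.8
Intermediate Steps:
M = 13 (M = -8 + 21 = 13)
S = 19/8 (S = (22 - 3)/(-3 + 11) = 19/8 ≈ 2.3750)
(M*S)*U = (13*(19/8))*42 = (247/8)*42 = 5187/4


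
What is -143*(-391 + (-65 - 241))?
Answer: 99671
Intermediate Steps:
-143*(-391 + (-65 - 241)) = -143*(-391 - 306) = -143*(-697) = 99671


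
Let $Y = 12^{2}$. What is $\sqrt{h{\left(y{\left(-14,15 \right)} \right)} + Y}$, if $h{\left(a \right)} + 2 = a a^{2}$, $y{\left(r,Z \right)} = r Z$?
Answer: $i \sqrt{9260858} \approx 3043.2 i$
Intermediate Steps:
$y{\left(r,Z \right)} = Z r$
$h{\left(a \right)} = -2 + a^{3}$ ($h{\left(a \right)} = -2 + a a^{2} = -2 + a^{3}$)
$Y = 144$
$\sqrt{h{\left(y{\left(-14,15 \right)} \right)} + Y} = \sqrt{\left(-2 + \left(15 \left(-14\right)\right)^{3}\right) + 144} = \sqrt{\left(-2 + \left(-210\right)^{3}\right) + 144} = \sqrt{\left(-2 - 9261000\right) + 144} = \sqrt{-9261002 + 144} = \sqrt{-9260858} = i \sqrt{9260858}$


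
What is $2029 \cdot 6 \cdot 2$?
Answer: $24348$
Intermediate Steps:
$2029 \cdot 6 \cdot 2 = 2029 \cdot 12 = 24348$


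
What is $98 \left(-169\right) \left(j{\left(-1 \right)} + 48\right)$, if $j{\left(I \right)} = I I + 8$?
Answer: $-944034$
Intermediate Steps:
$j{\left(I \right)} = 8 + I^{2}$ ($j{\left(I \right)} = I^{2} + 8 = 8 + I^{2}$)
$98 \left(-169\right) \left(j{\left(-1 \right)} + 48\right) = 98 \left(-169\right) \left(\left(8 + \left(-1\right)^{2}\right) + 48\right) = - 16562 \left(\left(8 + 1\right) + 48\right) = - 16562 \left(9 + 48\right) = \left(-16562\right) 57 = -944034$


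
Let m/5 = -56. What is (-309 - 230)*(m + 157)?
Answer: 66297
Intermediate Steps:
m = -280 (m = 5*(-56) = -280)
(-309 - 230)*(m + 157) = (-309 - 230)*(-280 + 157) = -539*(-123) = 66297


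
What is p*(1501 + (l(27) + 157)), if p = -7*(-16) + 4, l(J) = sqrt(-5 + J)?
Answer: 192328 + 116*sqrt(22) ≈ 1.9287e+5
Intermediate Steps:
p = 116 (p = 112 + 4 = 116)
p*(1501 + (l(27) + 157)) = 116*(1501 + (sqrt(-5 + 27) + 157)) = 116*(1501 + (sqrt(22) + 157)) = 116*(1501 + (157 + sqrt(22))) = 116*(1658 + sqrt(22)) = 192328 + 116*sqrt(22)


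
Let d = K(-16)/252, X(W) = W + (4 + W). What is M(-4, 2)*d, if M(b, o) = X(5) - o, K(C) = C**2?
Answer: 256/21 ≈ 12.190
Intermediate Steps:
X(W) = 4 + 2*W
M(b, o) = 14 - o (M(b, o) = (4 + 2*5) - o = (4 + 10) - o = 14 - o)
d = 64/63 (d = (-16)**2/252 = 256*(1/252) = 64/63 ≈ 1.0159)
M(-4, 2)*d = (14 - 1*2)*(64/63) = (14 - 2)*(64/63) = 12*(64/63) = 256/21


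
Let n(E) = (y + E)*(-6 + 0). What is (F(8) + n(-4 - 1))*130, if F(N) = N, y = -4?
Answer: 8060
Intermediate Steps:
n(E) = 24 - 6*E (n(E) = (-4 + E)*(-6 + 0) = (-4 + E)*(-6) = 24 - 6*E)
(F(8) + n(-4 - 1))*130 = (8 + (24 - 6*(-4 - 1)))*130 = (8 + (24 - 6*(-5)))*130 = (8 + (24 + 30))*130 = (8 + 54)*130 = 62*130 = 8060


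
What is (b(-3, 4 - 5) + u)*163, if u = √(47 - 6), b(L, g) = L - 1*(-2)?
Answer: -163 + 163*√41 ≈ 880.71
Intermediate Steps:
b(L, g) = 2 + L (b(L, g) = L + 2 = 2 + L)
u = √41 ≈ 6.4031
(b(-3, 4 - 5) + u)*163 = ((2 - 3) + √41)*163 = (-1 + √41)*163 = -163 + 163*√41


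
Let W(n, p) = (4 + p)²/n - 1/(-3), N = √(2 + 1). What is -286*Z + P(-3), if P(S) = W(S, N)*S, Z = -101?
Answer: 28904 + 8*√3 ≈ 28918.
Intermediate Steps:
N = √3 ≈ 1.7320
W(n, p) = ⅓ + (4 + p)²/n (W(n, p) = (4 + p)²/n - 1*(-⅓) = (4 + p)²/n + ⅓ = ⅓ + (4 + p)²/n)
P(S) = (4 + √3)² + S/3 (P(S) = (((4 + √3)² + S/3)/S)*S = (4 + √3)² + S/3)
-286*Z + P(-3) = -286*(-101) + (19 + 8*√3 + (⅓)*(-3)) = 28886 + (19 + 8*√3 - 1) = 28886 + (18 + 8*√3) = 28904 + 8*√3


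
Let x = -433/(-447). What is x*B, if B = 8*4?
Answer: 13856/447 ≈ 30.998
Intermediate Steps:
x = 433/447 (x = -433*(-1/447) = 433/447 ≈ 0.96868)
B = 32
x*B = (433/447)*32 = 13856/447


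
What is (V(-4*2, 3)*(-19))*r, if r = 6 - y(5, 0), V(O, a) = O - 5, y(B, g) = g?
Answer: 1482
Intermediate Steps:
V(O, a) = -5 + O
r = 6 (r = 6 - 1*0 = 6 + 0 = 6)
(V(-4*2, 3)*(-19))*r = ((-5 - 4*2)*(-19))*6 = ((-5 - 8)*(-19))*6 = -13*(-19)*6 = 247*6 = 1482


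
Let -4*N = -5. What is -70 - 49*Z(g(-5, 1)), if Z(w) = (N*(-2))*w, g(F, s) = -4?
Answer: -560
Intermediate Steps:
N = 5/4 (N = -1/4*(-5) = 5/4 ≈ 1.2500)
Z(w) = -5*w/2 (Z(w) = ((5/4)*(-2))*w = -5*w/2)
-70 - 49*Z(g(-5, 1)) = -70 - (-245)*(-4)/2 = -70 - 49*10 = -70 - 490 = -560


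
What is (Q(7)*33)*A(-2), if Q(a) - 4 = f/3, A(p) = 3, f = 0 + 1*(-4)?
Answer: 264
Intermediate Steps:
f = -4 (f = 0 - 4 = -4)
Q(a) = 8/3 (Q(a) = 4 - 4/3 = 8/3)
(Q(7)*33)*A(-2) = ((8/3)*33)*3 = 88*3 = 264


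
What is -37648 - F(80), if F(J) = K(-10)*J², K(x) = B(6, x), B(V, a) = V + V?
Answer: -114448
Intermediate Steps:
B(V, a) = 2*V
K(x) = 12 (K(x) = 2*6 = 12)
F(J) = 12*J²
-37648 - F(80) = -37648 - 12*80² = -37648 - 12*6400 = -37648 - 1*76800 = -37648 - 76800 = -114448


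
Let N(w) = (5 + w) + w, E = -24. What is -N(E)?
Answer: 43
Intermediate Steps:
N(w) = 5 + 2*w
-N(E) = -(5 + 2*(-24)) = -(5 - 48) = -1*(-43) = 43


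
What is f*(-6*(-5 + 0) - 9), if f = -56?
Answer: -1176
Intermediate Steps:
f*(-6*(-5 + 0) - 9) = -56*(-6*(-5 + 0) - 9) = -56*(-6*(-5) - 9) = -56*(30 - 9) = -56*21 = -1176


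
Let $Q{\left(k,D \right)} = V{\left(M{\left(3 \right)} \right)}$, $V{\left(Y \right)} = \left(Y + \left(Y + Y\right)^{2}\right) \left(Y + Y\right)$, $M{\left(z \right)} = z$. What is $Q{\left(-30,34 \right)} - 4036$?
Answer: $-3802$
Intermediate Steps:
$V{\left(Y \right)} = 2 Y \left(Y + 4 Y^{2}\right)$ ($V{\left(Y \right)} = \left(Y + \left(2 Y\right)^{2}\right) 2 Y = \left(Y + 4 Y^{2}\right) 2 Y = 2 Y \left(Y + 4 Y^{2}\right)$)
$Q{\left(k,D \right)} = 234$ ($Q{\left(k,D \right)} = 3^{2} \left(2 + 8 \cdot 3\right) = 9 \left(2 + 24\right) = 9 \cdot 26 = 234$)
$Q{\left(-30,34 \right)} - 4036 = 234 - 4036 = -3802$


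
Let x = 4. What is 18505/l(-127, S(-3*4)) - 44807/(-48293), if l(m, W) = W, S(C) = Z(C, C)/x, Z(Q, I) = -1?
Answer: -510657579/6899 ≈ -74019.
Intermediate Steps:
S(C) = -1/4
18505/l(-127, S(-3*4)) - 44807/(-48293) = 18505/(-1/4) - 44807/(-48293) = 18505*(-4) - 44807*(-1/48293) = -74020 + 6401/6899 = -510657579/6899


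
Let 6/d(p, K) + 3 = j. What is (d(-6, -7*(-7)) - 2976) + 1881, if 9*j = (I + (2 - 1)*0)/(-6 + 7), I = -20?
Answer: -51519/47 ≈ -1096.1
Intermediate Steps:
j = -20/9 (j = ((-20 + (2 - 1)*0)/(-6 + 7))/9 = ((-20 + 1*0)/1)/9 = ((-20 + 0)*1)/9 = (-20*1)/9 = (1/9)*(-20) = -20/9 ≈ -2.2222)
d(p, K) = -54/47 (d(p, K) = 6/(-3 - 20/9) = 6/(-47/9) = 6*(-9/47) = -54/47)
(d(-6, -7*(-7)) - 2976) + 1881 = (-54/47 - 2976) + 1881 = -139926/47 + 1881 = -51519/47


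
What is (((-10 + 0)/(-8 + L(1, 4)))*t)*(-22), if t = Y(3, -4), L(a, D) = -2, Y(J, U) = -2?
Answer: 44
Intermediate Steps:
t = -2
(((-10 + 0)/(-8 + L(1, 4)))*t)*(-22) = (((-10 + 0)/(-8 - 2))*(-2))*(-22) = (-10/(-10)*(-2))*(-22) = (-10*(-⅒)*(-2))*(-22) = (1*(-2))*(-22) = -2*(-22) = 44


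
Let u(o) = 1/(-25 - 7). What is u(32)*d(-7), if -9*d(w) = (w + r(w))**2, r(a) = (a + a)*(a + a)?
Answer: 3969/32 ≈ 124.03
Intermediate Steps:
r(a) = 4*a**2 (r(a) = (2*a)*(2*a) = 4*a**2)
u(o) = -1/32 (u(o) = 1/(-32) = -1/32)
d(w) = -(w + 4*w**2)**2/9
u(32)*d(-7) = -(-1)*(-7)**2*(1 + 4*(-7))**2/288 = -(-1)*49*(1 - 28)**2/288 = -(-1)*49*(-27)**2/288 = -(-1)*49*729/288 = -1/32*(-3969) = 3969/32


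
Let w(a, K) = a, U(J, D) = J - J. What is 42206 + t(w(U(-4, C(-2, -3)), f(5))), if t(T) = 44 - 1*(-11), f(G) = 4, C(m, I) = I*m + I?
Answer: 42261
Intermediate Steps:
C(m, I) = I + I*m
U(J, D) = 0
t(T) = 55 (t(T) = 44 + 11 = 55)
42206 + t(w(U(-4, C(-2, -3)), f(5))) = 42206 + 55 = 42261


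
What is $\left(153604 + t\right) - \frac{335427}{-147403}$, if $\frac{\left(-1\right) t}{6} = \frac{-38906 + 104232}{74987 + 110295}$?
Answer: $\frac{2097551028005665}{13655561323} \approx 1.536 \cdot 10^{5}$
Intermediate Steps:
$t = - \frac{195978}{92641}$ ($t = - 6 \frac{-38906 + 104232}{74987 + 110295} = - 6 \cdot \frac{65326}{185282} = - 6 \cdot 65326 \cdot \frac{1}{185282} = \left(-6\right) \frac{32663}{92641} = - \frac{195978}{92641} \approx -2.1155$)
$\left(153604 + t\right) - \frac{335427}{-147403} = \left(153604 - \frac{195978}{92641}\right) - \frac{335427}{-147403} = \frac{14229832186}{92641} - - \frac{335427}{147403} = \frac{14229832186}{92641} + \frac{335427}{147403} = \frac{2097551028005665}{13655561323}$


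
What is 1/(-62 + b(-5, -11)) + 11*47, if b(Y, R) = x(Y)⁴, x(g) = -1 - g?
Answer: 100299/194 ≈ 517.00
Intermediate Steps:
b(Y, R) = (-1 - Y)⁴
1/(-62 + b(-5, -11)) + 11*47 = 1/(-62 + (1 - 5)⁴) + 11*47 = 1/(-62 + (-4)⁴) + 517 = 1/(-62 + 256) + 517 = 1/194 + 517 = 100299/194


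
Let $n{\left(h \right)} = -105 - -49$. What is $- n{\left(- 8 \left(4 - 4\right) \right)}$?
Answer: $56$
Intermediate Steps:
$n{\left(h \right)} = -56$ ($n{\left(h \right)} = -105 + 49 = -56$)
$- n{\left(- 8 \left(4 - 4\right) \right)} = \left(-1\right) \left(-56\right) = 56$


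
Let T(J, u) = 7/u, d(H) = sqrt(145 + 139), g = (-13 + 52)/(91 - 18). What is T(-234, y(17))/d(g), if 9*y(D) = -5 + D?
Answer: 21*sqrt(71)/568 ≈ 0.31153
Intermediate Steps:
g = 39/73 ≈ 0.53425
y(D) = -5/9 + D/9 (y(D) = (-5 + D)/9 = -5/9 + D/9)
d(H) = 2*sqrt(71) (d(H) = sqrt(284) = 2*sqrt(71))
T(-234, y(17))/d(g) = (7/(-5/9 + (1/9)*17))/((2*sqrt(71))) = (7/(-5/9 + 17/9))*(sqrt(71)/142) = (7/(4/3))*(sqrt(71)/142) = (7*(3/4))*(sqrt(71)/142) = 21*(sqrt(71)/142)/4 = 21*sqrt(71)/568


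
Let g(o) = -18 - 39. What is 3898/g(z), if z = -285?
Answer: -3898/57 ≈ -68.386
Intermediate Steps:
g(o) = -57
3898/g(z) = 3898/(-57) = 3898*(-1/57) = -3898/57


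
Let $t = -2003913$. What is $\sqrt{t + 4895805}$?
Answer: $2 \sqrt{722973} \approx 1700.6$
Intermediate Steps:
$\sqrt{t + 4895805} = \sqrt{-2003913 + 4895805} = \sqrt{2891892} = 2 \sqrt{722973}$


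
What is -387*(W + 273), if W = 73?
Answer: -133902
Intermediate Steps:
-387*(W + 273) = -387*(73 + 273) = -387*346 = -133902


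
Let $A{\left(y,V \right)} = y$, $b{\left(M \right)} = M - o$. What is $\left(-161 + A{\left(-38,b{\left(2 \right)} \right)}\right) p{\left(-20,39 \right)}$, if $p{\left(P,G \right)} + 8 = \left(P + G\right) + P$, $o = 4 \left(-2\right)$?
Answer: $1791$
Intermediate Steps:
$o = -8$
$p{\left(P,G \right)} = -8 + G + 2 P$ ($p{\left(P,G \right)} = -8 + \left(\left(P + G\right) + P\right) = -8 + \left(\left(G + P\right) + P\right) = -8 + \left(G + 2 P\right) = -8 + G + 2 P$)
$b{\left(M \right)} = 8 + M$ ($b{\left(M \right)} = M - -8 = M + 8 = 8 + M$)
$\left(-161 + A{\left(-38,b{\left(2 \right)} \right)}\right) p{\left(-20,39 \right)} = \left(-161 - 38\right) \left(-8 + 39 + 2 \left(-20\right)\right) = - 199 \left(-8 + 39 - 40\right) = \left(-199\right) \left(-9\right) = 1791$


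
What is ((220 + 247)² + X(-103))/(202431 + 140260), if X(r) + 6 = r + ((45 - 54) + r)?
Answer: 217868/342691 ≈ 0.63576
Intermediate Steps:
X(r) = -15 + 2*r (X(r) = -6 + (r + ((45 - 54) + r)) = -6 + (r + (-9 + r)) = -6 + (-9 + 2*r) = -15 + 2*r)
((220 + 247)² + X(-103))/(202431 + 140260) = ((220 + 247)² + (-15 + 2*(-103)))/(202431 + 140260) = (467² + (-15 - 206))/342691 = (218089 - 221)*(1/342691) = 217868*(1/342691) = 217868/342691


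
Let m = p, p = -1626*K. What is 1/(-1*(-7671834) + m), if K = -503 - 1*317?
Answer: 1/9005154 ≈ 1.1105e-7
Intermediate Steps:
K = -820 (K = -503 - 317 = -820)
p = 1333320 (p = -1626*(-820) = 1333320)
m = 1333320
1/(-1*(-7671834) + m) = 1/(-1*(-7671834) + 1333320) = 1/(7671834 + 1333320) = 1/9005154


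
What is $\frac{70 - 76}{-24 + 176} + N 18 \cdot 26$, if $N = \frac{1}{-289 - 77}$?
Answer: $- \frac{6111}{4636} \approx -1.3182$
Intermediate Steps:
$N = - \frac{1}{366}$ ($N = \frac{1}{-366} = - \frac{1}{366} \approx -0.0027322$)
$\frac{70 - 76}{-24 + 176} + N 18 \cdot 26 = \frac{70 - 76}{-24 + 176} - \frac{18 \cdot 26}{366} = - \frac{6}{152} - \frac{78}{61} = \left(-6\right) \frac{1}{152} - \frac{78}{61} = - \frac{3}{76} - \frac{78}{61} = - \frac{6111}{4636}$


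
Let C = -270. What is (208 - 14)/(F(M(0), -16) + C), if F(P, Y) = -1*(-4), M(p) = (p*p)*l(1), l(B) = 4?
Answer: -97/133 ≈ -0.72932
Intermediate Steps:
M(p) = 4*p² (M(p) = (p*p)*4 = p²*4 = 4*p²)
F(P, Y) = 4
(208 - 14)/(F(M(0), -16) + C) = (208 - 14)/(4 - 270) = 194/(-266) = 194*(-1/266) = -97/133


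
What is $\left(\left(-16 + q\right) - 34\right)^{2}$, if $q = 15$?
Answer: $1225$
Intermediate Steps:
$\left(\left(-16 + q\right) - 34\right)^{2} = \left(\left(-16 + 15\right) - 34\right)^{2} = \left(-1 - 34\right)^{2} = \left(-35\right)^{2} = 1225$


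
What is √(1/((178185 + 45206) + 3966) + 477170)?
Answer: √24665492504326687/227357 ≈ 690.78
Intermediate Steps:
√(1/((178185 + 45206) + 3966) + 477170) = √(1/(223391 + 3966) + 477170) = √(1/227357 + 477170) = √(108487939691/227357) = √24665492504326687/227357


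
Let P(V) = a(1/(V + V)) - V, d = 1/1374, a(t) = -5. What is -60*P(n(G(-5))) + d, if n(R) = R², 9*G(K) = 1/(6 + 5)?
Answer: 448896049/1496286 ≈ 300.01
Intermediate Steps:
G(K) = 1/99 (G(K) = 1/(9*(6 + 5)) = (⅑)/11 = (⅑)*(1/11) = 1/99)
d = 1/1374 ≈ 0.00072780
P(V) = -5 - V
-60*P(n(G(-5))) + d = -60*(-5 - (1/99)²) + 1/1374 = -60*(-5 - 1*1/9801) + 1/1374 = -60*(-5 - 1/9801) + 1/1374 = -60*(-49006/9801) + 1/1374 = 980120/3267 + 1/1374 = 448896049/1496286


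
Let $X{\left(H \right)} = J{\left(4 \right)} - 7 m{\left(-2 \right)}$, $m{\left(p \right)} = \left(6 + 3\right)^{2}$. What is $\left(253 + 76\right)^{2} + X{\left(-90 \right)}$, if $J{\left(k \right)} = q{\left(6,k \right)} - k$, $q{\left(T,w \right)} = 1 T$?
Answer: $107676$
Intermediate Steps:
$q{\left(T,w \right)} = T$
$J{\left(k \right)} = 6 - k$
$m{\left(p \right)} = 81$ ($m{\left(p \right)} = 9^{2} = 81$)
$X{\left(H \right)} = -565$ ($X{\left(H \right)} = \left(6 - 4\right) - 567 = 2 - 567 = -565$)
$\left(253 + 76\right)^{2} + X{\left(-90 \right)} = \left(253 + 76\right)^{2} - 565 = 329^{2} - 565 = 108241 - 565 = 107676$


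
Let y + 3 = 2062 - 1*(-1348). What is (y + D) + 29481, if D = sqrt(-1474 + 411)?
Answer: 32888 + I*sqrt(1063) ≈ 32888.0 + 32.604*I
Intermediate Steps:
y = 3407 (y = -3 + (2062 - 1*(-1348)) = -3 + (2062 + 1348) = -3 + 3410 = 3407)
D = I*sqrt(1063) (D = sqrt(-1063) = I*sqrt(1063) ≈ 32.604*I)
(y + D) + 29481 = (3407 + I*sqrt(1063)) + 29481 = 32888 + I*sqrt(1063)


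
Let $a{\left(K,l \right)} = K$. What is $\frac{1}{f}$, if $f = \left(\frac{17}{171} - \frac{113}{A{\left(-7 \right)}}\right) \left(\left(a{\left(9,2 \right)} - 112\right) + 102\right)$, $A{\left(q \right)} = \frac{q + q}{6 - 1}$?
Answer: $- \frac{2394}{96853} \approx -0.024718$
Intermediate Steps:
$A{\left(q \right)} = \frac{2 q}{5}$
$f = - \frac{96853}{2394}$ ($f = \left(\frac{17}{171} - \frac{113}{\frac{2}{5} \left(-7\right)}\right) \left(\left(9 - 112\right) + 102\right) = \left(17 \cdot \frac{1}{171} - \frac{113}{- \frac{14}{5}}\right) \left(-103 + 102\right) = \left(\frac{17}{171} - - \frac{565}{14}\right) \left(-1\right) = \left(\frac{17}{171} + \frac{565}{14}\right) \left(-1\right) = \frac{96853}{2394} \left(-1\right) = - \frac{96853}{2394} \approx -40.457$)
$\frac{1}{f} = \frac{1}{- \frac{96853}{2394}} = - \frac{2394}{96853}$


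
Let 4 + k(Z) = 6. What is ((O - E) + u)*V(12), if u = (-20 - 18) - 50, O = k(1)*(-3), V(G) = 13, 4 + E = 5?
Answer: -1235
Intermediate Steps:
E = 1 (E = -4 + 5 = 1)
k(Z) = 2 (k(Z) = -4 + 6 = 2)
O = -6 (O = 2*(-3) = -6)
u = -88 (u = -38 - 50 = -88)
((O - E) + u)*V(12) = ((-6 - 1*1) - 88)*13 = ((-6 - 1) - 88)*13 = (-7 - 88)*13 = -95*13 = -1235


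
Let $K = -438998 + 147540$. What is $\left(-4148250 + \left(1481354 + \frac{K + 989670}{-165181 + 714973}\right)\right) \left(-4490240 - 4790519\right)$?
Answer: $\frac{3401948957358662945}{137448} \approx 2.4751 \cdot 10^{13}$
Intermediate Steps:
$K = -291458$
$\left(-4148250 + \left(1481354 + \frac{K + 989670}{-165181 + 714973}\right)\right) \left(-4490240 - 4790519\right) = \left(-4148250 + \left(1481354 + \frac{-291458 + 989670}{-165181 + 714973}\right)\right) \left(-4490240 - 4790519\right) = \left(-4148250 + \left(1481354 + \frac{698212}{549792}\right)\right) \left(-9280759\right) = \left(-4148250 + \left(1481354 + 698212 \cdot \frac{1}{549792}\right)\right) \left(-9280759\right) = \left(-4148250 + \left(1481354 + \frac{174553}{137448}\right)\right) \left(-9280759\right) = \left(-4148250 + \frac{203609319145}{137448}\right) \left(-9280759\right) = \left(- \frac{366559346855}{137448}\right) \left(-9280759\right) = \frac{3401948957358662945}{137448}$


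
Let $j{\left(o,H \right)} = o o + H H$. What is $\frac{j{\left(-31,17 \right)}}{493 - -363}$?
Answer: $\frac{625}{428} \approx 1.4603$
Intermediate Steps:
$j{\left(o,H \right)} = H^{2} + o^{2}$ ($j{\left(o,H \right)} = o^{2} + H^{2} = H^{2} + o^{2}$)
$\frac{j{\left(-31,17 \right)}}{493 - -363} = \frac{17^{2} + \left(-31\right)^{2}}{493 - -363} = \frac{289 + 961}{493 + 363} = \frac{1250}{856} = 1250 \cdot \frac{1}{856} = \frac{625}{428}$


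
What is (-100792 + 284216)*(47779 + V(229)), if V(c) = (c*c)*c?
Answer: 2211500613632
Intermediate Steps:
V(c) = c**3 (V(c) = c**2*c = c**3)
(-100792 + 284216)*(47779 + V(229)) = (-100792 + 284216)*(47779 + 229**3) = 183424*(47779 + 12008989) = 183424*12056768 = 2211500613632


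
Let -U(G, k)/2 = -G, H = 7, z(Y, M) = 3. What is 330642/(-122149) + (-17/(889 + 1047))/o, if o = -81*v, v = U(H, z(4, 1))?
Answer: -725897305675/268168846176 ≈ -2.7069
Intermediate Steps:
U(G, k) = 2*G (U(G, k) = -(-2)*G = 2*G)
v = 14 (v = 2*7 = 14)
o = -1134 (o = -81*14 = -1134)
330642/(-122149) + (-17/(889 + 1047))/o = 330642/(-122149) - 17/(889 + 1047)/(-1134) = 330642*(-1/122149) - 17/1936*(-1/1134) = -330642/122149 - 17*1/1936*(-1/1134) = -330642/122149 - 17/1936*(-1/1134) = -330642/122149 + 17/2195424 = -725897305675/268168846176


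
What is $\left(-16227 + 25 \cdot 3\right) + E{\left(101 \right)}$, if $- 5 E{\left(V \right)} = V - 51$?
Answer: $-16162$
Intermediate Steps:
$E{\left(V \right)} = \frac{51}{5} - \frac{V}{5}$ ($E{\left(V \right)} = - \frac{V - 51}{5} = - \frac{-51 + V}{5} = \frac{51}{5} - \frac{V}{5}$)
$\left(-16227 + 25 \cdot 3\right) + E{\left(101 \right)} = \left(-16227 + 25 \cdot 3\right) + \left(\frac{51}{5} - \frac{101}{5}\right) = \left(-16227 + 75\right) + \left(\frac{51}{5} - \frac{101}{5}\right) = -16152 - 10 = -16162$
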